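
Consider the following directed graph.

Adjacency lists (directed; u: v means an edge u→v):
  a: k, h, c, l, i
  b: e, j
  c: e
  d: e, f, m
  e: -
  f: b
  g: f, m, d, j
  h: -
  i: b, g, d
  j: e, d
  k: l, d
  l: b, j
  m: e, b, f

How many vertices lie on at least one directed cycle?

5

A vertex is on a directed cycle iff it belongs to a strongly connected component of size ≥ 2 (or has a self-loop).
The vertices on cycles are {b, d, f, j, m} — 5 in total.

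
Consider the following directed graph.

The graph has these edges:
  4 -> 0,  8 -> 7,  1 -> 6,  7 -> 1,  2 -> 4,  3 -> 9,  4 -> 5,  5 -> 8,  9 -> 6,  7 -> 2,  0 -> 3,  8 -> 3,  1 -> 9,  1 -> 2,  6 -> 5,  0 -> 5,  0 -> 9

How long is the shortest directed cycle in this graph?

5

For each vertex v, BFS finds the shortest path from v back to v.
The shortest such closed walk is 7 → 2 → 4 → 5 → 8 → 7, length 5.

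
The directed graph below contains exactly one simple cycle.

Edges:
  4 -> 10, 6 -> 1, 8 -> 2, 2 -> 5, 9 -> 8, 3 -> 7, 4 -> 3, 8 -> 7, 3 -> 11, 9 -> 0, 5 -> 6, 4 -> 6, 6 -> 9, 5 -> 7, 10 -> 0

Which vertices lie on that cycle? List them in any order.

DFS with gray/black marking from 6:
6 gray
  9 gray
    8 gray
      7 gray
      7 black
      2 gray
        5 gray
          5→7: 7 black — skip
          5→6: 6 is gray → back edge
Back edge closes the cycle 6 → 9 → 8 → 2 → 5 → 6; its vertices are {2, 5, 6, 8, 9}.

2, 5, 6, 8, 9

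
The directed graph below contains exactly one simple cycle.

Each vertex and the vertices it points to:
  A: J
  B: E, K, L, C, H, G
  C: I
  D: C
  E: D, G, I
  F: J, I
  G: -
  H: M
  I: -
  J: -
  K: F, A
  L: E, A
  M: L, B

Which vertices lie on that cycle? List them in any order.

DFS with gray/black marking from M:
M gray
  L gray
    E gray
      D gray
        C gray
          I gray
          I black
        C black
      D black
      G gray
      G black
      E→I: I black — skip
    E black
    A gray
      J gray
      J black
    A black
  L black
  B gray
    B→E: E black — skip
    K gray
      F gray
        F→J: J black — skip
        F→I: I black — skip
      F black
      K→A: A black — skip
    K black
    B→L: L black — skip
    B→C: C black — skip
    H gray
      H→M: M is gray → back edge
Back edge closes the cycle M → B → H → M; its vertices are {B, H, M}.

B, H, M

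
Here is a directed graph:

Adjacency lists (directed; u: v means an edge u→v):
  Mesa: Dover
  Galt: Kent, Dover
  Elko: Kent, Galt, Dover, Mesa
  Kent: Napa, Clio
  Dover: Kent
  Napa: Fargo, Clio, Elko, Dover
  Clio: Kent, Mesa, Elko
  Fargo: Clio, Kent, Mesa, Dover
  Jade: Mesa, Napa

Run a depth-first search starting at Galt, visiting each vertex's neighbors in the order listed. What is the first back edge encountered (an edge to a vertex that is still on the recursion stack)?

DFS from Galt (visiting each vertex's neighbors in the order listed); mark gray on enter, black on exit:
Galt gray
  Kent gray
    Napa gray
      Fargo gray
        Clio gray
          Clio→Kent: Kent is gray → back edge
First back edge: Clio → Kent.

Clio->Kent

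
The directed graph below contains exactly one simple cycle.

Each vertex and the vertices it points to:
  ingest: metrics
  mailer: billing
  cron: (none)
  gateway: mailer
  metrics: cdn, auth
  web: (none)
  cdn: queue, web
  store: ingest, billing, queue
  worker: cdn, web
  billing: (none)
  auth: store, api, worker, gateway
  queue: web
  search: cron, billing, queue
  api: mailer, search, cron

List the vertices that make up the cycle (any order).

DFS with gray/black marking from auth:
auth gray
  store gray
    ingest gray
      metrics gray
        cdn gray
          queue gray
            web gray
            web black
          queue black
          cdn→web: web black — skip
        cdn black
        metrics→auth: auth is gray → back edge
Back edge closes the cycle auth → store → ingest → metrics → auth; its vertices are {auth, store, ingest, metrics}.

auth, store, ingest, metrics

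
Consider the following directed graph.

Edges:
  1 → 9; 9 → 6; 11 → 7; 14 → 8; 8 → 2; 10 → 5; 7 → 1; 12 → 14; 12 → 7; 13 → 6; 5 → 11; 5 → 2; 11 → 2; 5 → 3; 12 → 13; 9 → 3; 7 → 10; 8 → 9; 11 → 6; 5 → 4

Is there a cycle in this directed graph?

Yes

DFS with white/gray/black marking, starting from 10:
10 gray
  5 gray
    11 gray
      2 gray
      2 black
      6 gray
      6 black
      7 gray
        1 gray
          9 gray
            9→6: 6 black — skip
            3 gray
            3 black
          9 black
        1 black
        7→10: 10 is gray → back edge
Back edge found, so a cycle exists: 10 → 5 → 11 → 7 → 10.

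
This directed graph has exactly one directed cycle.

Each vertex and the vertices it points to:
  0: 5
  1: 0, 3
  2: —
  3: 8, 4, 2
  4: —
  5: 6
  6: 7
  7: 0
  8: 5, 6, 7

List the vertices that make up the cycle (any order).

DFS with gray/black marking from 0:
0 gray
  5 gray
    6 gray
      7 gray
        7→0: 0 is gray → back edge
Back edge closes the cycle 0 → 5 → 6 → 7 → 0; its vertices are {0, 5, 6, 7}.

0, 5, 6, 7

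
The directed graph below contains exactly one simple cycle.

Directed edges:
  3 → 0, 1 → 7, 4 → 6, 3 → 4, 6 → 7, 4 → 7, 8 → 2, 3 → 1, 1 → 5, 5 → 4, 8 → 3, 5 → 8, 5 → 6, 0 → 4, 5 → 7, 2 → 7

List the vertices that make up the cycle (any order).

DFS with gray/black marking from 8:
8 gray
  3 gray
    0 gray
      4 gray
        6 gray
          7 gray
          7 black
        6 black
        4→7: 7 black — skip
      4 black
    0 black
    3→4: 4 black — skip
    1 gray
      1→7: 7 black — skip
      5 gray
        5→4: 4 black — skip
        5→7: 7 black — skip
        5→6: 6 black — skip
        5→8: 8 is gray → back edge
Back edge closes the cycle 8 → 3 → 1 → 5 → 8; its vertices are {1, 3, 5, 8}.

1, 3, 5, 8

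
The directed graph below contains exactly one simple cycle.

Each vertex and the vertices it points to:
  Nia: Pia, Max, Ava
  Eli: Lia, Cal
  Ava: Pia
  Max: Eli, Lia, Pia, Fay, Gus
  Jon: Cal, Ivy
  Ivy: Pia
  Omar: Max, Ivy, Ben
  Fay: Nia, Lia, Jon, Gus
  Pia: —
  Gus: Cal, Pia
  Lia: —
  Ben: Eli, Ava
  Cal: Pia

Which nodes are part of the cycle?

DFS with gray/black marking from Max:
Max gray
  Eli gray
    Lia gray
    Lia black
    Cal gray
      Pia gray
      Pia black
    Cal black
  Eli black
  Max→Lia: Lia black — skip
  Max→Pia: Pia black — skip
  Fay gray
    Nia gray
      Nia→Pia: Pia black — skip
      Nia→Max: Max is gray → back edge
Back edge closes the cycle Max → Fay → Nia → Max; its vertices are {Fay, Max, Nia}.

Fay, Max, Nia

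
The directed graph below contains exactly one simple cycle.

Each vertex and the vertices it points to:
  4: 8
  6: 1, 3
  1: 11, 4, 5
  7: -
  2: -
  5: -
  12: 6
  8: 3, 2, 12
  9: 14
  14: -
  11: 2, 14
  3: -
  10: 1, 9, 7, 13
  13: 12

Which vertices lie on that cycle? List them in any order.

1, 4, 6, 8, 12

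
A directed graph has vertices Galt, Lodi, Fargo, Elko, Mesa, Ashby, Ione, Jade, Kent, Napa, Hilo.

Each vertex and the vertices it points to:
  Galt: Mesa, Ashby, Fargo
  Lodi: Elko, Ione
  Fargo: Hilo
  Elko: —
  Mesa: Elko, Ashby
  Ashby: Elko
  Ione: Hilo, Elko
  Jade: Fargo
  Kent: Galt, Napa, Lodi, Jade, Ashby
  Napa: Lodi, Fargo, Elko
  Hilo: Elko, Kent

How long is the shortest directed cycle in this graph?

4

For each vertex v, BFS finds the shortest path from v back to v.
The shortest such closed walk is Hilo → Kent → Napa → Fargo → Hilo, length 4.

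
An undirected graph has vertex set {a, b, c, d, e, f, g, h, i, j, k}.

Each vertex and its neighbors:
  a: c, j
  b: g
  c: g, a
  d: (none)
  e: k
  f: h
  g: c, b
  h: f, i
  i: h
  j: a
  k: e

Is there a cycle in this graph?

No

DFS, tracking each vertex's parent; an edge to a visited non-parent vertex closes a cycle.
Start from b:
visit b (parent –)
  visit g (parent b)
    visit c (parent g)
      c–g: parent, skip
      visit a (parent c)
        a–c: parent, skip
        visit j (parent a)
          j–a: parent, skip
    g–b: parent, skip
visit d (parent –)
visit e (parent –)
  visit k (parent e)
    k–e: parent, skip
visit f (parent –)
  visit h (parent f)
    h–f: parent, skip
    visit i (parent h)
      i–h: parent, skip
No non-parent visited neighbor found — the graph is a forest.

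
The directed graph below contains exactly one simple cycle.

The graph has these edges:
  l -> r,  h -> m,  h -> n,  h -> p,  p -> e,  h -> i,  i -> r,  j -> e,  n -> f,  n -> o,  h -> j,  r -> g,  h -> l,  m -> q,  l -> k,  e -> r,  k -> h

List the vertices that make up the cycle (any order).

h, k, l

DFS with gray/black marking from k:
k gray
  h gray
    l gray
      l→k: k is gray → back edge
Back edge closes the cycle k → h → l → k; its vertices are {h, k, l}.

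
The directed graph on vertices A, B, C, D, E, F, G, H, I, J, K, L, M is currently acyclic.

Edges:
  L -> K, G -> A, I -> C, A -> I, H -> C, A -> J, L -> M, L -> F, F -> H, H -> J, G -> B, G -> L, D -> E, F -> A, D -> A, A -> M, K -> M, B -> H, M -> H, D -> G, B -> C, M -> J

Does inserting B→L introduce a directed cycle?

Adding B→L creates a cycle iff L can already reach B.
Explore from L: no path reaches B. The graph stays acyclic.

No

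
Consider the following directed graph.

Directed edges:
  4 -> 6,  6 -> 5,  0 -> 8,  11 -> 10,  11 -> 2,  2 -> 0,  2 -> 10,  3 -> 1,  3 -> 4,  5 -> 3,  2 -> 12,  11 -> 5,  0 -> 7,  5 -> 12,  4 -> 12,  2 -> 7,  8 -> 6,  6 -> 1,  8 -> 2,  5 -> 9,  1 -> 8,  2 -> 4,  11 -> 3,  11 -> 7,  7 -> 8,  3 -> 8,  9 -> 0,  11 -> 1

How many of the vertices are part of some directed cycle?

A vertex is on a directed cycle iff it belongs to a strongly connected component of size ≥ 2 (or has a self-loop).
The vertices on cycles are {0, 1, 2, 3, 4, 5, 6, 7, 8, 9} — 10 in total.

10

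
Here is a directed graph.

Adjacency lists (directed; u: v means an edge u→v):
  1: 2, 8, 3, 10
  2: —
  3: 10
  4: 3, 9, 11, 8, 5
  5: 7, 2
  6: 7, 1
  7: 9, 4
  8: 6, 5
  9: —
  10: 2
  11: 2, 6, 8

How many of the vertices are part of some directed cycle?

7

A vertex is on a directed cycle iff it belongs to a strongly connected component of size ≥ 2 (or has a self-loop).
The vertices on cycles are {1, 4, 5, 6, 7, 8, 11} — 7 in total.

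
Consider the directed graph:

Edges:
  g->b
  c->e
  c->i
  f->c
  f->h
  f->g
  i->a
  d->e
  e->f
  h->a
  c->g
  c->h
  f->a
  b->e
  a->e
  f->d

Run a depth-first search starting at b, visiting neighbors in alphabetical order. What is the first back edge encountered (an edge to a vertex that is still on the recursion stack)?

DFS from b (visiting neighbors in alphabetical order); mark gray on enter, black on exit:
b gray
  e gray
    f gray
      a gray
        a→e: e is gray → back edge
First back edge: a → e.

a→e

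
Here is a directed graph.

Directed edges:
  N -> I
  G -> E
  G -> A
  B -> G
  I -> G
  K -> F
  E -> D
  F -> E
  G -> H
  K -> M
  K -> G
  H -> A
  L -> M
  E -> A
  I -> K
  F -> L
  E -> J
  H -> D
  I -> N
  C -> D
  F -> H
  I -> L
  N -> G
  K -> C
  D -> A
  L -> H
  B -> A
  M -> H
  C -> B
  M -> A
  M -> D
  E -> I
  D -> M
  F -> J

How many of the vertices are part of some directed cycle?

11

A vertex is on a directed cycle iff it belongs to a strongly connected component of size ≥ 2 (or has a self-loop).
The vertices on cycles are {B, C, D, E, F, G, H, I, K, M, N} — 11 in total.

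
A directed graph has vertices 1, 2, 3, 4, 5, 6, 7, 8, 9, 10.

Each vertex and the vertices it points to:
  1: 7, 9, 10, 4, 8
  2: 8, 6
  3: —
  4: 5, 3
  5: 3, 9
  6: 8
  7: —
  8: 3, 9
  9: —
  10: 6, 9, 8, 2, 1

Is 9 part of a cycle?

9 lies on a cycle iff there is a path from 9 back to itself.
Exploring from 9, it never reaches itself; equivalently, its strongly connected component is a singleton.

No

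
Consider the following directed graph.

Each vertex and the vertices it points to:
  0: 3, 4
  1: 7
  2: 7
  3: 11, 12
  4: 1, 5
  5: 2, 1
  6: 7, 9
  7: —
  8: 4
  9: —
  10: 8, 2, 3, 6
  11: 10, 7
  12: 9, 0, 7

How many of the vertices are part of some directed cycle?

A vertex is on a directed cycle iff it belongs to a strongly connected component of size ≥ 2 (or has a self-loop).
The vertices on cycles are {0, 3, 10, 11, 12} — 5 in total.

5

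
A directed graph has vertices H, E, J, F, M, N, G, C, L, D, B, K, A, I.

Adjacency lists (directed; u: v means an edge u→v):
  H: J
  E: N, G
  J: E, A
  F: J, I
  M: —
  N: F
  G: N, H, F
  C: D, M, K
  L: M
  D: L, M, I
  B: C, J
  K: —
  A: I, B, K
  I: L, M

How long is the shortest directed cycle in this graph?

For each vertex v, BFS finds the shortest path from v back to v.
The shortest such closed walk is B → J → A → B, length 3.

3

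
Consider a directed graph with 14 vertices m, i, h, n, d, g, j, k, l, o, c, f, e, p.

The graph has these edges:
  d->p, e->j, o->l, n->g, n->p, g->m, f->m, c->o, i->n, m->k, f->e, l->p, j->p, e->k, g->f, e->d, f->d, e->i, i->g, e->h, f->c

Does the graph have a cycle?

Yes

DFS with white/gray/black marking, starting from f:
f gray
  d gray
    p gray
    p black
  d black
  m gray
    k gray
    k black
  m black
  e gray
    i gray
      g gray
        g→f: f is gray → back edge
Back edge found, so a cycle exists: f → e → i → g → f.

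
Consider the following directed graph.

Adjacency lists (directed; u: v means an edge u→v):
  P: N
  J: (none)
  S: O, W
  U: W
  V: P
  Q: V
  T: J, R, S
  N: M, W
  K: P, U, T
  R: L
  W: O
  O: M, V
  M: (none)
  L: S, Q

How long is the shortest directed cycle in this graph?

For each vertex v, BFS finds the shortest path from v back to v.
The shortest such closed walk is P → N → W → O → V → P, length 5.

5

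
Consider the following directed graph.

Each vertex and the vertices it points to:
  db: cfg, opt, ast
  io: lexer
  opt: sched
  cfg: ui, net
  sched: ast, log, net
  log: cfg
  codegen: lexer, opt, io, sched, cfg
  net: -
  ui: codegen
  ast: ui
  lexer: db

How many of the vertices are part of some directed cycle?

A vertex is on a directed cycle iff it belongs to a strongly connected component of size ≥ 2 (or has a self-loop).
The vertices on cycles are {db, io, ui, ast, cfg, log, opt, lexer, sched, codegen} — 10 in total.

10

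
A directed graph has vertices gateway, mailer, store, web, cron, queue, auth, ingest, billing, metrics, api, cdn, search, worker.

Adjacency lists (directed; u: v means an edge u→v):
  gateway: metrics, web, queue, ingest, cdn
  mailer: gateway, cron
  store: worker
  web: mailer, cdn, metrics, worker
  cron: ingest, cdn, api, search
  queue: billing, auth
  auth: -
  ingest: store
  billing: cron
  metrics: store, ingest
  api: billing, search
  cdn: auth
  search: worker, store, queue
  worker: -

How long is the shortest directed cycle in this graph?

For each vertex v, BFS finds the shortest path from v back to v.
The shortest such closed walk is mailer → gateway → web → mailer, length 3.

3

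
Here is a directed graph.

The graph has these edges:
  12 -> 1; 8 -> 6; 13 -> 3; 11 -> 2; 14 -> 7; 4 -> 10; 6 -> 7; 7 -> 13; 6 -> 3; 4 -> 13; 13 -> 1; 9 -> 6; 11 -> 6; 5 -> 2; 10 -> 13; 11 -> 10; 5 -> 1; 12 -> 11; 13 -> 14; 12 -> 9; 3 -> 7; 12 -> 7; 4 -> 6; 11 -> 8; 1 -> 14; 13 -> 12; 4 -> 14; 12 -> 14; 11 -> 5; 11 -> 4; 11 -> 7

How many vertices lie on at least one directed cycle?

A vertex is on a directed cycle iff it belongs to a strongly connected component of size ≥ 2 (or has a self-loop).
The vertices on cycles are {1, 3, 4, 5, 6, 7, 8, 9, 10, 11, 12, 13, 14} — 13 in total.

13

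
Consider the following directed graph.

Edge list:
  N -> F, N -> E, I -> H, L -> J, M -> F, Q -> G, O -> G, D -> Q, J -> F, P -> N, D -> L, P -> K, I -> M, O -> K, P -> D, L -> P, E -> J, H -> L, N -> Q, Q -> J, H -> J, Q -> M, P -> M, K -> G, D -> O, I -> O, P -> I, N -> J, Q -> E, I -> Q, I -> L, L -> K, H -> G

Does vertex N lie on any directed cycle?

N lies on a cycle iff there is a path from N back to itself.
Exploring from N, it never reaches itself; equivalently, its strongly connected component is a singleton.

No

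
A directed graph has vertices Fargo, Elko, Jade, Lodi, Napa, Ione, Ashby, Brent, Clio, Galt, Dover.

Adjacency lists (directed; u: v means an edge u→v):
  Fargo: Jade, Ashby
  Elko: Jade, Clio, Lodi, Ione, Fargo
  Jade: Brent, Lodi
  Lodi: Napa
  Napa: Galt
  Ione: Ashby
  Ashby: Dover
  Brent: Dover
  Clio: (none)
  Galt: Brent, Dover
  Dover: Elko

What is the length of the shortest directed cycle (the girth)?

4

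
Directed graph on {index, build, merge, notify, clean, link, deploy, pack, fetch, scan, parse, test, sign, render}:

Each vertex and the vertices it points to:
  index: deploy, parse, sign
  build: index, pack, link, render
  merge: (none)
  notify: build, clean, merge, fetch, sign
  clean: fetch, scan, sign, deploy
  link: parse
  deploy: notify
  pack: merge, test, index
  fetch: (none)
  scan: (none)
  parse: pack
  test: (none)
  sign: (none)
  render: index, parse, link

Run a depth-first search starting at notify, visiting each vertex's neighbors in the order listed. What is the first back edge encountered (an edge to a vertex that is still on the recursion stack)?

deploy→notify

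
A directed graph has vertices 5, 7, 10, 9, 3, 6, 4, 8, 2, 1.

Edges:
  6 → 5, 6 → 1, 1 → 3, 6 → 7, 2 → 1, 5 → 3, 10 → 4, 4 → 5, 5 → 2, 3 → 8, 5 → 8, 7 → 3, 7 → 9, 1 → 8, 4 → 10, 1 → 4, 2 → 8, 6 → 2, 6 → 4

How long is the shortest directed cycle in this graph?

2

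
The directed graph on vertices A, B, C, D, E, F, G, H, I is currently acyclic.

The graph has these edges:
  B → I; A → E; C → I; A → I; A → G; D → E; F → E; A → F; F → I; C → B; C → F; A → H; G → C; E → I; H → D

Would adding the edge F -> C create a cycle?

Yes

Adding F→C creates a cycle iff C can already reach F.
Path from C: C → F.
So C → … → F → C is a cycle.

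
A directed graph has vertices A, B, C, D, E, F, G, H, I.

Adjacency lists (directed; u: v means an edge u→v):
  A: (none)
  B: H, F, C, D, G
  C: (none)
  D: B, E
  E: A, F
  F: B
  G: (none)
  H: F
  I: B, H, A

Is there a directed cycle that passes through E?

Yes

E is on a cycle iff E can reach itself via ≥1 edge.
E → F → B → D → E — yes.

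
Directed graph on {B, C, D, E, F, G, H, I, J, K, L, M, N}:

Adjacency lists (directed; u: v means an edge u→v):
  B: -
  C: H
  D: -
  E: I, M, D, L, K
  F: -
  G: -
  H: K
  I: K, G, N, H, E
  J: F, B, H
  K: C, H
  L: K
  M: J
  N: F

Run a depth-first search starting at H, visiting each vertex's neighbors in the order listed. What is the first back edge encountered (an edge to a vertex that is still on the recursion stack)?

DFS from H (visiting each vertex's neighbors in the order listed); mark gray on enter, black on exit:
H gray
  K gray
    C gray
      C→H: H is gray → back edge
First back edge: C → H.

C->H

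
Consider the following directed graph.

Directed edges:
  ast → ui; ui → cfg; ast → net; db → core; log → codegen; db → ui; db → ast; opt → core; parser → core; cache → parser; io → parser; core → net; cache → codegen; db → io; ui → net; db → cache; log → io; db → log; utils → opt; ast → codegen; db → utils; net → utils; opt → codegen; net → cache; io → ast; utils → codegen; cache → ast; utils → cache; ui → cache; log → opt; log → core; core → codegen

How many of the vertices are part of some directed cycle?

8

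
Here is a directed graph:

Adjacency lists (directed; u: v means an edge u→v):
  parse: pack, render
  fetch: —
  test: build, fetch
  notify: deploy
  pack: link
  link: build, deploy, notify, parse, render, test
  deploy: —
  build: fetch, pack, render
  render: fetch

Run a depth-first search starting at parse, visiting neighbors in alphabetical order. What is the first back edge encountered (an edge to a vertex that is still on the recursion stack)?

DFS from parse (visiting neighbors in alphabetical order); mark gray on enter, black on exit:
parse gray
  pack gray
    link gray
      build gray
        fetch gray
        fetch black
        build→pack: pack is gray → back edge
First back edge: build → pack.

build->pack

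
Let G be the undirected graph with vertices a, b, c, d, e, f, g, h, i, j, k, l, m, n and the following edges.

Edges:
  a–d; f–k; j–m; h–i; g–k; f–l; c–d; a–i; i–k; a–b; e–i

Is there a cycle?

No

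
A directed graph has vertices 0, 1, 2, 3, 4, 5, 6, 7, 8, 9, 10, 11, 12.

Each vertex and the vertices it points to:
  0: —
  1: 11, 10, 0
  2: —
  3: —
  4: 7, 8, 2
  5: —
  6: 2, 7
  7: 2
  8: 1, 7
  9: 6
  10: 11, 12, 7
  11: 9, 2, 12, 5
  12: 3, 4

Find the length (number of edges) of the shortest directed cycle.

5

For each vertex v, BFS finds the shortest path from v back to v.
The shortest such closed walk is 1 → 11 → 12 → 4 → 8 → 1, length 5.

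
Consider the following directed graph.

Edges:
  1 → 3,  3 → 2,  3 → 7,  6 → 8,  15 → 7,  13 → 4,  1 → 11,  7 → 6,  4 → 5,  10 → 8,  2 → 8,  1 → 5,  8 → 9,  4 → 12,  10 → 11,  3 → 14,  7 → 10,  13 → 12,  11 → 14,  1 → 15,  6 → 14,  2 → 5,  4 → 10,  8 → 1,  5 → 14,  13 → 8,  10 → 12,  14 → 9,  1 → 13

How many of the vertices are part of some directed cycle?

A vertex is on a directed cycle iff it belongs to a strongly connected component of size ≥ 2 (or has a self-loop).
The vertices on cycles are {1, 2, 3, 4, 6, 7, 8, 10, 13, 15} — 10 in total.

10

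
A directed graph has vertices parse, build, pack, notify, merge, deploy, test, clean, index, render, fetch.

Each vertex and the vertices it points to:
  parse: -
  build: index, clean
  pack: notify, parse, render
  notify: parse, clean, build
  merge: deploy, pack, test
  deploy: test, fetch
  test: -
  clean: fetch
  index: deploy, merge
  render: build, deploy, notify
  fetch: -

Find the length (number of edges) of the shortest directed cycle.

5

For each vertex v, BFS finds the shortest path from v back to v.
The shortest such closed walk is pack → render → build → index → merge → pack, length 5.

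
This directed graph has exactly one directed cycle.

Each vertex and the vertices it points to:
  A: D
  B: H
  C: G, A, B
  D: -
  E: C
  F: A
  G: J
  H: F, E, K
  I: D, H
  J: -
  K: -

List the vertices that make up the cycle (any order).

B, C, E, H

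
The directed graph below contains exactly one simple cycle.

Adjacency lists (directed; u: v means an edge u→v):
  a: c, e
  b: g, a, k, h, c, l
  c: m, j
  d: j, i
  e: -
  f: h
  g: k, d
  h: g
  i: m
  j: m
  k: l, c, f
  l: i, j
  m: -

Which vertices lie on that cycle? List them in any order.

f, g, h, k

DFS with gray/black marking from g:
g gray
  k gray
    l gray
      i gray
        m gray
        m black
      i black
      j gray
        j→m: m black — skip
      j black
    l black
    c gray
      c→m: m black — skip
      c→j: j black — skip
    c black
    f gray
      h gray
        h→g: g is gray → back edge
Back edge closes the cycle g → k → f → h → g; its vertices are {f, g, h, k}.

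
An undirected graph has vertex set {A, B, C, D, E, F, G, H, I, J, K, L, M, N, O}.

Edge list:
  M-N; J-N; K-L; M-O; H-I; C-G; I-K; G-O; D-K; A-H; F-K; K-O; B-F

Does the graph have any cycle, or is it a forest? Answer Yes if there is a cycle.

No

DFS, tracking each vertex's parent; an edge to a visited non-parent vertex closes a cycle.
Start from G:
visit G (parent –)
  visit O (parent G)
    visit M (parent O)
      M–O: parent, skip
      visit N (parent M)
        N–M: parent, skip
        visit J (parent N)
          J–N: parent, skip
    visit K (parent O)
      visit I (parent K)
        I–K: parent, skip
        visit H (parent I)
          visit A (parent H)
            A–H: parent, skip
          H–I: parent, skip
      visit L (parent K)
        L–K: parent, skip
      K–O: parent, skip
      visit F (parent K)
        visit B (parent F)
          B–F: parent, skip
        F–K: parent, skip
      visit D (parent K)
        D–K: parent, skip
    O–G: parent, skip
  visit C (parent G)
    C–G: parent, skip
visit E (parent –)
No non-parent visited neighbor found — the graph is a forest.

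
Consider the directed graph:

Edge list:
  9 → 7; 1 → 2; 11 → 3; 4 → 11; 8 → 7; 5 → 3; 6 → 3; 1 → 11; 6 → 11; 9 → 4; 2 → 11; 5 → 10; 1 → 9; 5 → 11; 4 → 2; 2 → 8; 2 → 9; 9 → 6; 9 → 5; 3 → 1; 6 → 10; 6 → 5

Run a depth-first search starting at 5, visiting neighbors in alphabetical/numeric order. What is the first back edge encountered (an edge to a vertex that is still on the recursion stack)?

DFS from 5 (visiting neighbors in alphabetical/numeric order); mark gray on enter, black on exit:
5 gray
  3 gray
    1 gray
      2 gray
        8 gray
          7 gray
          7 black
        8 black
        9 gray
          4 gray
            4→2: 2 is gray → back edge
First back edge: 4 → 2.

4→2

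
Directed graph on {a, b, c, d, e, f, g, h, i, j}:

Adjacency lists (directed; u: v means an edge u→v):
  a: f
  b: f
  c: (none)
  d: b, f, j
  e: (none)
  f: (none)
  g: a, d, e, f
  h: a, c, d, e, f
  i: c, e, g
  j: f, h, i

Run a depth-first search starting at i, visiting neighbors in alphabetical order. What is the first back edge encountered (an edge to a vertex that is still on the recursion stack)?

h->d

DFS from i (visiting neighbors in alphabetical order); mark gray on enter, black on exit:
i gray
  c gray
  c black
  e gray
  e black
  g gray
    a gray
      f gray
      f black
    a black
    d gray
      b gray
        b→f: f black — skip
      b black
      d→f: f black — skip
      j gray
        j→f: f black — skip
        h gray
          h→a: a black — skip
          h→c: c black — skip
          h→d: d is gray → back edge
First back edge: h → d.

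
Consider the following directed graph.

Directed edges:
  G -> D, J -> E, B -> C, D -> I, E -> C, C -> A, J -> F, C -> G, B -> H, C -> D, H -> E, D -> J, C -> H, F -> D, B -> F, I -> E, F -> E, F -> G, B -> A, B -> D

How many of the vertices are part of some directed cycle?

8

A vertex is on a directed cycle iff it belongs to a strongly connected component of size ≥ 2 (or has a self-loop).
The vertices on cycles are {C, D, E, F, G, H, I, J} — 8 in total.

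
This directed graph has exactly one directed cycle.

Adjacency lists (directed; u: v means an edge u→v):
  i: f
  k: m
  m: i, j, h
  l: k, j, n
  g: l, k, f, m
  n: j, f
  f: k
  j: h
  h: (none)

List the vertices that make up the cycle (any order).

f, i, k, m

DFS with gray/black marking from m:
m gray
  i gray
    f gray
      k gray
        k→m: m is gray → back edge
Back edge closes the cycle m → i → f → k → m; its vertices are {f, i, k, m}.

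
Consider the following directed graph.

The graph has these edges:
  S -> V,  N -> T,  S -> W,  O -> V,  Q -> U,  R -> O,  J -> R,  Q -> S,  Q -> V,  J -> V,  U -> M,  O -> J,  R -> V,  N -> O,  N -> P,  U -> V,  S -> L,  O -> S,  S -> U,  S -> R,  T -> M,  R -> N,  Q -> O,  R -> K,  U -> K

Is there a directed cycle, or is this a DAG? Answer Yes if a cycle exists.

Yes

DFS with white/gray/black marking, starting from J:
J gray
  R gray
    N gray
      T gray
        M gray
        M black
      T black
      P gray
      P black
      O gray
        V gray
        V black
        S gray
          W gray
          W black
          S→R: R is gray → back edge
Back edge found, so a cycle exists: R → N → O → S → R.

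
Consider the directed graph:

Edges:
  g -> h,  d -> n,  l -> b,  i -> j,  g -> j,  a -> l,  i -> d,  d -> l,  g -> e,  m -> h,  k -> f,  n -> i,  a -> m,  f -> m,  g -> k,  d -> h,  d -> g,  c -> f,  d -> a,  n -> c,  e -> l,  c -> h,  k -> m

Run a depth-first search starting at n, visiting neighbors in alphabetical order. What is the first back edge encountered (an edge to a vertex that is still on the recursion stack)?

DFS from n (visiting neighbors in alphabetical order); mark gray on enter, black on exit:
n gray
  c gray
    f gray
      m gray
        h gray
        h black
      m black
    f black
    c→h: h black — skip
  c black
  i gray
    d gray
      a gray
        l gray
          b gray
          b black
        l black
        a→m: m black — skip
      a black
      g gray
        e gray
          e→l: l black — skip
        e black
        g→h: h black — skip
        j gray
        j black
        k gray
          k→f: f black — skip
          k→m: m black — skip
        k black
      g black
      d→h: h black — skip
      d→l: l black — skip
      d→n: n is gray → back edge
First back edge: d → n.

d→n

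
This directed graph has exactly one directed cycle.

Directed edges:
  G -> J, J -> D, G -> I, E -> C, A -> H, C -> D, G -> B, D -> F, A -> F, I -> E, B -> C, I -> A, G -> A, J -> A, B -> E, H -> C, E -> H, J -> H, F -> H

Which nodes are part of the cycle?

C, D, F, H

DFS with gray/black marking from D:
D gray
  F gray
    H gray
      C gray
        C→D: D is gray → back edge
Back edge closes the cycle D → F → H → C → D; its vertices are {C, D, F, H}.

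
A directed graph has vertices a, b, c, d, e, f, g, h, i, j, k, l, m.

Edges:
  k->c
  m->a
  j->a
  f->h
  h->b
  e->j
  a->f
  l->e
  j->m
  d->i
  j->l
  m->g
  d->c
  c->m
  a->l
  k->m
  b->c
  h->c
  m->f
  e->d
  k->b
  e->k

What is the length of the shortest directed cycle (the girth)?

3

For each vertex v, BFS finds the shortest path from v back to v.
The shortest such closed walk is e → j → l → e, length 3.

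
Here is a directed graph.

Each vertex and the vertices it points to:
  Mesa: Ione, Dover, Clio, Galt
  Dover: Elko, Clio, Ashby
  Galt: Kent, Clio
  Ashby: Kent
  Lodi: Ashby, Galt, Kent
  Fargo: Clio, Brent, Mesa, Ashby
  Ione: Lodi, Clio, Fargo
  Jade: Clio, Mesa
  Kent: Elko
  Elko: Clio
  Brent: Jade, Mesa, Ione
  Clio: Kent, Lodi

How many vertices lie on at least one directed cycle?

11

A vertex is on a directed cycle iff it belongs to a strongly connected component of size ≥ 2 (or has a self-loop).
The vertices on cycles are {Clio, Elko, Galt, Ione, Jade, Kent, Lodi, Mesa, Ashby, Brent, Fargo} — 11 in total.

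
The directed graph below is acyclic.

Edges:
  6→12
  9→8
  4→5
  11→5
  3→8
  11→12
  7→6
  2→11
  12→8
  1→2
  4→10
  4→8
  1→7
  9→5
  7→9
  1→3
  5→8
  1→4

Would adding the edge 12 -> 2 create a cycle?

Yes

Adding 12→2 creates a cycle iff 2 can already reach 12.
Path from 2: 2 → 11 → 12.
So 2 → … → 12 → 2 is a cycle.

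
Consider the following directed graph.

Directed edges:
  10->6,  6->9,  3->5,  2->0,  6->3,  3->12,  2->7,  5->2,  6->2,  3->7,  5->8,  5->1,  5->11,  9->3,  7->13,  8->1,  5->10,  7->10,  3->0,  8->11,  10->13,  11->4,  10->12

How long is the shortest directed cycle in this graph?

For each vertex v, BFS finds the shortest path from v back to v.
The shortest such closed walk is 5 → 10 → 6 → 3 → 5, length 4.

4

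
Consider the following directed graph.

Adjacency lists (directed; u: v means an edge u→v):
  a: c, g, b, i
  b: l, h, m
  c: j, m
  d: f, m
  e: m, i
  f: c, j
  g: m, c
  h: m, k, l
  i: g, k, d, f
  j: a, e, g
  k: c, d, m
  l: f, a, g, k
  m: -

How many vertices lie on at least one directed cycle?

A vertex is on a directed cycle iff it belongs to a strongly connected component of size ≥ 2 (or has a self-loop).
The vertices on cycles are {a, b, c, d, e, f, g, h, i, j, k, l} — 12 in total.

12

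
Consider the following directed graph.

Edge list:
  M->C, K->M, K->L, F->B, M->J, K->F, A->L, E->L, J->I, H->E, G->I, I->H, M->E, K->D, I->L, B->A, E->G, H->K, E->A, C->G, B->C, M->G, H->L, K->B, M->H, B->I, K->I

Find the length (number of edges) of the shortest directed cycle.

For each vertex v, BFS finds the shortest path from v back to v.
The shortest such closed walk is K → M → H → K, length 3.

3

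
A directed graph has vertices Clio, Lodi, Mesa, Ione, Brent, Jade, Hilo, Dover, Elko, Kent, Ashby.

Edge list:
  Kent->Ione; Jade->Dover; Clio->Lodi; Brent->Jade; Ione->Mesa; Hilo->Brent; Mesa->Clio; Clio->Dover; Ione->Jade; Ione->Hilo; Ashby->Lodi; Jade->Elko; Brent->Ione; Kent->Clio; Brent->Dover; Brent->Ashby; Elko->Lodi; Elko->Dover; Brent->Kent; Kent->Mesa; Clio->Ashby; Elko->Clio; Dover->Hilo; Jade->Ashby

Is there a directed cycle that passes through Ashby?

No

Ashby lies on a cycle iff there is a path from Ashby back to itself.
Exploring from Ashby, it never reaches itself; equivalently, its strongly connected component is a singleton.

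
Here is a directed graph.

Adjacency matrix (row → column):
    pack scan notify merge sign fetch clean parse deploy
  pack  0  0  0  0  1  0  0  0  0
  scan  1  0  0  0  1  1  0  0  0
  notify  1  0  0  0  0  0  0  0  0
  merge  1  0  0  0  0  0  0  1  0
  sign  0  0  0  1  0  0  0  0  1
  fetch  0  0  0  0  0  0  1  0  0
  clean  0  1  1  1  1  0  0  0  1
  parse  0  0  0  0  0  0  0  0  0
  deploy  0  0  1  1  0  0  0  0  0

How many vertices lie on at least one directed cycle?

8

A vertex is on a directed cycle iff it belongs to a strongly connected component of size ≥ 2 (or has a self-loop).
The vertices on cycles are {pack, scan, sign, clean, fetch, merge, deploy, notify} — 8 in total.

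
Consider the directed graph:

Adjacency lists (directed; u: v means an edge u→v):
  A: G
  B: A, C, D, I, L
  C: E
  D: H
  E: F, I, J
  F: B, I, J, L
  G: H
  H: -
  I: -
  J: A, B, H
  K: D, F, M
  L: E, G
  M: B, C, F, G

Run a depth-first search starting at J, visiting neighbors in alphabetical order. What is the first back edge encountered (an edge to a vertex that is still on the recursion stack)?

F->B

DFS from J (visiting neighbors in alphabetical order); mark gray on enter, black on exit:
J gray
  A gray
    G gray
      H gray
      H black
    G black
  A black
  B gray
    B→A: A black — skip
    C gray
      E gray
        F gray
          F→B: B is gray → back edge
First back edge: F → B.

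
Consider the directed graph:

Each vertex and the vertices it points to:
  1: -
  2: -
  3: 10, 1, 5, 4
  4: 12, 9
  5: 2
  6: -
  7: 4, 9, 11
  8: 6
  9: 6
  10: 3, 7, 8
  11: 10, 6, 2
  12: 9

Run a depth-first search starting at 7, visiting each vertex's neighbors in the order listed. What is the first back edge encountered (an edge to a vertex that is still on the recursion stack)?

3->10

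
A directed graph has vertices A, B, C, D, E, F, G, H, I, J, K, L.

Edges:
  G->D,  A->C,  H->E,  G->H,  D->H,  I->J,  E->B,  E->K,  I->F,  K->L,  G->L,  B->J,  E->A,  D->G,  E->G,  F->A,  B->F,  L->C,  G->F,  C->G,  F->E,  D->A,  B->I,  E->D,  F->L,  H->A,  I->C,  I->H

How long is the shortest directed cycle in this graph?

2

For each vertex v, BFS finds the shortest path from v back to v.
The shortest such closed walk is G → D → G, length 2.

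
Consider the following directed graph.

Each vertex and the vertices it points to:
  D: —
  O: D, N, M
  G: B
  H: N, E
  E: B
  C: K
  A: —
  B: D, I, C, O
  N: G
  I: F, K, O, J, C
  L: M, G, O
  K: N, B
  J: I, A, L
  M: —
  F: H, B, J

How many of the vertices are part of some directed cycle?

A vertex is on a directed cycle iff it belongs to a strongly connected component of size ≥ 2 (or has a self-loop).
The vertices on cycles are {B, C, E, F, G, H, I, J, K, L, N, O} — 12 in total.

12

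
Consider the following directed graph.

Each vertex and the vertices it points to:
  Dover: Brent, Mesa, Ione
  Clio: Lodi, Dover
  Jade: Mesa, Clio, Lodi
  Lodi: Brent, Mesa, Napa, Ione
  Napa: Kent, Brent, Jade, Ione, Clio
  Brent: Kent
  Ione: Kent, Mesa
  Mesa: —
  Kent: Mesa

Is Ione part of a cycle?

No

Ione lies on a cycle iff there is a path from Ione back to itself.
Exploring from Ione, it never reaches itself; equivalently, its strongly connected component is a singleton.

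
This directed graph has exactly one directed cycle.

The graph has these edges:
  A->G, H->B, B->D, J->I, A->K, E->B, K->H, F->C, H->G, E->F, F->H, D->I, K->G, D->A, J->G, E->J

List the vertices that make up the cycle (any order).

A, B, D, H, K

DFS with gray/black marking from B:
B gray
  D gray
    I gray
    I black
    A gray
      K gray
        G gray
        G black
        H gray
          H→B: B is gray → back edge
Back edge closes the cycle B → D → A → K → H → B; its vertices are {A, B, D, H, K}.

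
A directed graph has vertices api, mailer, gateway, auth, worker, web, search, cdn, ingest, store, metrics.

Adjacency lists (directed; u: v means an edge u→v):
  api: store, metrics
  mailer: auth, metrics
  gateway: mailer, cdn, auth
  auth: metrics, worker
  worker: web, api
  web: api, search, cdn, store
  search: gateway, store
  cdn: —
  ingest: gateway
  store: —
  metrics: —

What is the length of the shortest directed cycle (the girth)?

5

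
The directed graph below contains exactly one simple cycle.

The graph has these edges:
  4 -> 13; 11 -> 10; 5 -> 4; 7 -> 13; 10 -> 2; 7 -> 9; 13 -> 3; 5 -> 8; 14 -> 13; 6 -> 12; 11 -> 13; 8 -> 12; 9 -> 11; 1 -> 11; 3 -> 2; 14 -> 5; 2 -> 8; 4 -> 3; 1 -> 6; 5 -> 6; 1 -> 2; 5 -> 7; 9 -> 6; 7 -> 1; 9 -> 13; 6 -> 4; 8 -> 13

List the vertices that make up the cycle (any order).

2, 3, 8, 13

DFS with gray/black marking from 8:
8 gray
  13 gray
    3 gray
      2 gray
        2→8: 8 is gray → back edge
Back edge closes the cycle 8 → 13 → 3 → 2 → 8; its vertices are {2, 3, 8, 13}.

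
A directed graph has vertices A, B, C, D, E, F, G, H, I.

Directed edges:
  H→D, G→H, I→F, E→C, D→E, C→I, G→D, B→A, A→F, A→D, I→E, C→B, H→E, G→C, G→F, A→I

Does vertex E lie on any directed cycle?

Yes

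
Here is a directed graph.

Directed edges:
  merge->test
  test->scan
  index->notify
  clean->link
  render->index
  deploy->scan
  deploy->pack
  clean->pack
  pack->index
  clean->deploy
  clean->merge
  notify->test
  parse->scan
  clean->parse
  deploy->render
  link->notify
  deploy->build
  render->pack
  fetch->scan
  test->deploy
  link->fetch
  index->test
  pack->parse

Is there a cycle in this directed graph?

Yes

DFS with white/gray/black marking, starting from clean:
clean gray
  link gray
    fetch gray
      scan gray
      scan black
    fetch black
    notify gray
      test gray
        deploy gray
          pack gray
            index gray
              index→notify: notify is gray → back edge
Back edge found, so a cycle exists: notify → test → deploy → pack → index → notify.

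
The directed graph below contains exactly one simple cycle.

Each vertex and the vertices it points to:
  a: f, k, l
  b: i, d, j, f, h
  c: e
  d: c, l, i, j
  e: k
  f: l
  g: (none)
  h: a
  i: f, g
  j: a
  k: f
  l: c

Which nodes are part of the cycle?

DFS with gray/black marking from c:
c gray
  e gray
    k gray
      f gray
        l gray
          l→c: c is gray → back edge
Back edge closes the cycle c → e → k → f → l → c; its vertices are {c, e, f, k, l}.

c, e, f, k, l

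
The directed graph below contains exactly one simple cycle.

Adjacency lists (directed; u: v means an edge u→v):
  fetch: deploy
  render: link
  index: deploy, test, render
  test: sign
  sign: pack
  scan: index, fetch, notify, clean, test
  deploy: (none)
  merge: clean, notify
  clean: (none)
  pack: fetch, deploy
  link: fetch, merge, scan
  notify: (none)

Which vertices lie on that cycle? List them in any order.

DFS with gray/black marking from link:
link gray
  fetch gray
    deploy gray
    deploy black
  fetch black
  merge gray
    clean gray
    clean black
    notify gray
    notify black
  merge black
  scan gray
    index gray
      index→deploy: deploy black — skip
      test gray
        sign gray
          pack gray
            pack→fetch: fetch black — skip
            pack→deploy: deploy black — skip
          pack black
        sign black
      test black
      render gray
        render→link: link is gray → back edge
Back edge closes the cycle link → scan → index → render → link; its vertices are {link, scan, index, render}.

link, scan, index, render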